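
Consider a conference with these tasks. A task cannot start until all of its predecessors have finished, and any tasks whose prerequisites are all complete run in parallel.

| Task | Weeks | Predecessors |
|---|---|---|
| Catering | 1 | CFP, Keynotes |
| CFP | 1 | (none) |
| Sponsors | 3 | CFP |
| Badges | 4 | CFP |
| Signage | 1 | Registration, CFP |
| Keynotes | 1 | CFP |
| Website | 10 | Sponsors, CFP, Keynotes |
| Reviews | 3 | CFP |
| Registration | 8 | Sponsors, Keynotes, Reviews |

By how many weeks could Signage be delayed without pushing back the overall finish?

CFP→Sponsors→Website = 1+3+10 = 14 sets the makespan at 14 weeks.
Longest path through Signage: 13 weeks (earliest finish 13, latest finish 14).
So Signage can slip 14 − 13 = 1 week.

1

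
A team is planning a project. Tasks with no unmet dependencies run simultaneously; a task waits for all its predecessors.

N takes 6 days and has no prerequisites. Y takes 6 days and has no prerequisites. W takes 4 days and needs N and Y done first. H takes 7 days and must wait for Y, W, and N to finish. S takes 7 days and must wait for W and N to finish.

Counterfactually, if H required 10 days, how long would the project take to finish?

The binding path is N→W→H = 6+4+7 = 17; finish at 17 days.
H is on the critical path; changing it to 10 makes that path 20 days.
The critical path is still N→W→H; finish is now 20 days.

20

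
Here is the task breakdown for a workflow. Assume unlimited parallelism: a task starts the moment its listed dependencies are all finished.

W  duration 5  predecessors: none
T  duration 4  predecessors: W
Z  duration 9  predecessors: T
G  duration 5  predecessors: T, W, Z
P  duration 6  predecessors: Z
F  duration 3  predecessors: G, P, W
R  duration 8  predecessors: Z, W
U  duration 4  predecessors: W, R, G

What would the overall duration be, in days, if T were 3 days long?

29

Baseline: W→T→Z→R→U = 5+4+9+8+4 = 30 → 30 days.
T is on the critical path; changing it to 3 makes that path 29 days.
No other chain overtakes it, so the finish is 29 days.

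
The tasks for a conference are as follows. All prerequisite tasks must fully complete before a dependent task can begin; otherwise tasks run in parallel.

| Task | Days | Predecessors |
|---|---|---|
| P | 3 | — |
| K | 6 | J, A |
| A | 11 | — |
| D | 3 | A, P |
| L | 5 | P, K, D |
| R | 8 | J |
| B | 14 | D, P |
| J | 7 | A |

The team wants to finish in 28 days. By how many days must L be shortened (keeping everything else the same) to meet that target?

1

Current finish: 29 days; target: 28.
L is on every critical path, so each day cut from L cuts the finish by one (this holds down to a finish of 28).
Need 29 − 28 = 1 day off L → L becomes 4 days, finish becomes 28.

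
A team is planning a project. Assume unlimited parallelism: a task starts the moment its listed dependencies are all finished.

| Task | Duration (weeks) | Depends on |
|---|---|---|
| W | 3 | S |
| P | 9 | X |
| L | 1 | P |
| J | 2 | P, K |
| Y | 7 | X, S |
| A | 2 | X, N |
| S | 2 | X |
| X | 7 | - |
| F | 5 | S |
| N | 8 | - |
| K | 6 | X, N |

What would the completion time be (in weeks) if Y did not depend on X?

Before: longest chain X→P→J = 7+9+2 = 18, finish 18.
Dropping X→Y doesn't change Y's earliest start (9); another predecessor still binds.
The longest chain is now X→P→J = 7+9+2 = 18, so the project takes 18 weeks.

18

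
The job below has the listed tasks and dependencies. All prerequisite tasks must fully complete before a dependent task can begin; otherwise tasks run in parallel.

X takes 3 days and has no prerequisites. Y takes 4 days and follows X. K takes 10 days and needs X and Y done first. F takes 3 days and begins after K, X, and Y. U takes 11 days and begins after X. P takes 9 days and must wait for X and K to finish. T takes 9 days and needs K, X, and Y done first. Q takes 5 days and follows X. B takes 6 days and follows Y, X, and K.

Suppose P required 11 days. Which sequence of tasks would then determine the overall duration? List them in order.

As given, the longest chain is X→Y→K→P = 3+4+10+9 = 26, so the finish is 26 days.
Since P is critical, the +2 change carries straight to that chain (now 28 days).
No other chain overtakes it, so the finish is 28 days.

X, Y, K, P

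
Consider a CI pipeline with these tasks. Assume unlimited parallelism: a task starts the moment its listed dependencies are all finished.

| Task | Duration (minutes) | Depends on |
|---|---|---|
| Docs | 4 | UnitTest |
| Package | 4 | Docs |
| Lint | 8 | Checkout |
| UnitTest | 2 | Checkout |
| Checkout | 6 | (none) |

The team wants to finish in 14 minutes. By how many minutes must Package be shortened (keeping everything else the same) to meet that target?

2

Current finish: 16 minutes; target: 14.
Package is on every critical path, so each minute cut from Package cuts the finish by one (this holds down to a finish of 14).
Need 16 − 14 = 2 minutes off Package → Package becomes 2 minutes, finish becomes 14.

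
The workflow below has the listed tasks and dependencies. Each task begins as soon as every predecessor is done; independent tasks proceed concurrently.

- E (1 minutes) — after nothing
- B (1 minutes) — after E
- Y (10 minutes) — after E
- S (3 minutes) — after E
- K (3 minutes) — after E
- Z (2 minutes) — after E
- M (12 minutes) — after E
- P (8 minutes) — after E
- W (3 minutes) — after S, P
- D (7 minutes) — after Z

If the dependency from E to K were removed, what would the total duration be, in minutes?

Original critical path: E→M = 1+12 = 13 ⇒ 13 minutes.
Without E→K, K's earliest start moves from 1 to 0.
New critical path: E→M = 1+12 = 13 ⇒ 13 minutes.

13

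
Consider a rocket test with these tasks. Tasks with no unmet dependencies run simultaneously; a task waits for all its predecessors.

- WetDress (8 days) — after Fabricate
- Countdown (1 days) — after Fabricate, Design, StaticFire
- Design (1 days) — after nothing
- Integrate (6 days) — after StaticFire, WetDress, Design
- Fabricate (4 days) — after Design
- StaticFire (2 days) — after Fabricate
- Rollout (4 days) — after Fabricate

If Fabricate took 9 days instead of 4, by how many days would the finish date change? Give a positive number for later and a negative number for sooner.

The binding path is Design→Fabricate→WetDress→Integrate = 1+4+8+6 = 19; finish at 19 days.
Fabricate is on the critical path; changing it to 9 makes that path 24 days.
That remains the longest chain; total 24 days.
Change in finish: 24 − 19 = +5 days.

5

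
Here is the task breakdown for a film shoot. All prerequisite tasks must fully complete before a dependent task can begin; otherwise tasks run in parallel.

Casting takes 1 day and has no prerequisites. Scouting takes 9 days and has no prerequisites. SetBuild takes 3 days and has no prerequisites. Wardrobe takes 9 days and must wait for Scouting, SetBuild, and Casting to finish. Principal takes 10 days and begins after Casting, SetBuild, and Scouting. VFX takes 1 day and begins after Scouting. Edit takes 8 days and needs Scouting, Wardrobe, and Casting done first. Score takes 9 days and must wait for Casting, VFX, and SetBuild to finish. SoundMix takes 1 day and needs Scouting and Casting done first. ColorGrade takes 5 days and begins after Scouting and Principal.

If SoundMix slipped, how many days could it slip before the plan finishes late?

Scouting→Wardrobe→Edit = 9+9+8 = 26 sets the makespan at 26 days.
SoundMix finishes as early as 10 and must finish by 26.
So SoundMix can slip 26 − 10 = 16 days.

16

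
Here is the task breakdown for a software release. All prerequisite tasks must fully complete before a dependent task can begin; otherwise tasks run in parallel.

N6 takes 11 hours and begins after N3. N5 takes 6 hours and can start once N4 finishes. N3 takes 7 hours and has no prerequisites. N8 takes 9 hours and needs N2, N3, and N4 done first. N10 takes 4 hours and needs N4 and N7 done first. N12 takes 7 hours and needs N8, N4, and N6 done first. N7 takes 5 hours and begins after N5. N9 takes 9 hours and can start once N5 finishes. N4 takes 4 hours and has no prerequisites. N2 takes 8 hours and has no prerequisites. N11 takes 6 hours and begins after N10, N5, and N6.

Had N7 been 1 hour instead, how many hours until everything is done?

Critical path before the change: N4→N5→N7→N10→N11 = 4+6+5+4+6 = 25 giving 25 hours.
N7 lies on that path, so at 1 hour the path becomes 21 hours.
The binding chain switches to N3→N6→N12 = 7+11+7 = 25; finish 25 hours.

25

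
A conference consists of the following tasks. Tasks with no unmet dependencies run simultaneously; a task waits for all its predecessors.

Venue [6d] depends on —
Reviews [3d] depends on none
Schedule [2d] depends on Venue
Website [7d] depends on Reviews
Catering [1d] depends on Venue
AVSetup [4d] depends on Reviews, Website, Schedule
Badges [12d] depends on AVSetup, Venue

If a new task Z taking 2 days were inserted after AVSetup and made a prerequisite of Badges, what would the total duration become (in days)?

28

Originally the schedule takes 26 days.
With Z inserted, Badges now waits for max(AVSetup, Venue, Z).
New critical path: Reviews→Website→AVSetup→Z→Badges = 3+7+4+2+12 = 28 ⇒ 28 days.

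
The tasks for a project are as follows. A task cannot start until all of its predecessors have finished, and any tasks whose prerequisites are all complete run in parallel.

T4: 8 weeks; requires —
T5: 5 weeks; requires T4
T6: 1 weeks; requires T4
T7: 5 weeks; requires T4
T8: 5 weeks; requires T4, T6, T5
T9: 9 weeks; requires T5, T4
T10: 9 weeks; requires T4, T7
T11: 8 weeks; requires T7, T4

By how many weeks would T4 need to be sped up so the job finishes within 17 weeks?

5

Current finish: 22 weeks; target: 17.
T4 is on every critical path, so each week cut from T4 cuts the finish by one (this holds down to a finish of 15).
Need 22 − 17 = 5 weeks off T4 → T4 becomes 3 weeks, finish becomes 17.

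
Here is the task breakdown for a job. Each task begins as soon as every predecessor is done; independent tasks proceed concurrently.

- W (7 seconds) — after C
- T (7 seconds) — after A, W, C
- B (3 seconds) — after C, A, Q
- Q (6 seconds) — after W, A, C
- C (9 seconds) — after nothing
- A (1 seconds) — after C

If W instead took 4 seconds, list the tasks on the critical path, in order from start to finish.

C, W, Q, B

Critical path before the change: C→W→Q→B = 9+7+6+3 = 25 giving 25 seconds.
W lies on that path, so at 4 seconds the path becomes 22 seconds.
That remains the longest chain; total 22 seconds.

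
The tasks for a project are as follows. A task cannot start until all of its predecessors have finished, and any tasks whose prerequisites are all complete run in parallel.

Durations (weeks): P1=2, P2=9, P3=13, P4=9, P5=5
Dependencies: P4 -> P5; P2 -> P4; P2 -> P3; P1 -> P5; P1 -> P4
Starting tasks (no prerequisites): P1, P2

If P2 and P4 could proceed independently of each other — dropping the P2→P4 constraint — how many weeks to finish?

22

Before: longest chain P2→P4→P5 = 9+9+5 = 23, finish 23.
Without P2→P4, P4's earliest start moves from 9 to 2.
New critical path: P2→P3 = 9+13 = 22 ⇒ 22 weeks.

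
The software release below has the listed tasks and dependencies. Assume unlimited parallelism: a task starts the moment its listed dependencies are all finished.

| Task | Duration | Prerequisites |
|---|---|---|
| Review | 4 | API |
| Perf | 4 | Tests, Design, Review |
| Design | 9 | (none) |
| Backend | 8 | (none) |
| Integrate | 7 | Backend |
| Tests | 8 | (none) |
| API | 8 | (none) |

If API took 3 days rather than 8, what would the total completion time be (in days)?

Baseline: API→Review→Perf = 8+4+4 = 16 → 16 days.
API is on the critical path; changing it to 3 makes that path 11 days.
New critical path: Backend→Integrate = 8+7 = 15 ⇒ 15 days.

15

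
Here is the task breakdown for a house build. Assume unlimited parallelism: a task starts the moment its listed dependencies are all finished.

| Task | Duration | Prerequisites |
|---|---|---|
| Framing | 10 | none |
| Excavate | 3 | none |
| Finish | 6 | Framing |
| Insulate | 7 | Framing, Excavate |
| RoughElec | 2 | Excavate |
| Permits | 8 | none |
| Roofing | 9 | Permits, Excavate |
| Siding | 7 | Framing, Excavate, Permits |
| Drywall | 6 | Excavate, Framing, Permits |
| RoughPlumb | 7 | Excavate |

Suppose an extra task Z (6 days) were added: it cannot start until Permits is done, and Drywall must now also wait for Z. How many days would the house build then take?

Originally the house build takes 17 days.
With Z inserted, Drywall now waits for max(Excavate, Framing, Permits, Z).
New critical path: Permits→Z→Drywall = 8+6+6 = 20 ⇒ 20 days.

20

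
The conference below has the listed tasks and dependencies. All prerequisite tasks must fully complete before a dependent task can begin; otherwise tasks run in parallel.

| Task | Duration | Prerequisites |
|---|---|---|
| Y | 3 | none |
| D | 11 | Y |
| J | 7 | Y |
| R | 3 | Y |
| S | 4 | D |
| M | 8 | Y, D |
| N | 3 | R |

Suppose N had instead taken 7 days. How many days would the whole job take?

Baseline: Y→D→M = 3+11+8 = 22 → 22 days.
N has 13 days of float (longest path through it is 9).
No other chain overtakes it, so the finish is 22 days.

22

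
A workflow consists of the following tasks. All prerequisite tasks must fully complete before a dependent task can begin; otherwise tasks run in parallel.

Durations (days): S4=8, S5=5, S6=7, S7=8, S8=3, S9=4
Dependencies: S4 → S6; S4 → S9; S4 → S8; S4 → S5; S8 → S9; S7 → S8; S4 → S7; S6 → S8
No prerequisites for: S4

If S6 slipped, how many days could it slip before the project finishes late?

The longest chain is S4→S7→S8→S9 = 8+8+3+4 = 23; overall finish 23 days.
S6 finishes as early as 15 and must finish by 16.
Float = 23 − 22 = 1.

1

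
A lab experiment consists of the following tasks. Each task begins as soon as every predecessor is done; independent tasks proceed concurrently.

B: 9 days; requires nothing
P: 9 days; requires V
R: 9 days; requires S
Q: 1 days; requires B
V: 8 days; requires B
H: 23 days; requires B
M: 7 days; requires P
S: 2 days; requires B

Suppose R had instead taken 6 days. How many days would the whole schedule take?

Baseline: B→V→P→M = 9+8+9+7 = 33 → 33 days.
R has 13 days of float (longest path through it is 20).
The critical path is still B→V→P→M; finish is now 33 days.

33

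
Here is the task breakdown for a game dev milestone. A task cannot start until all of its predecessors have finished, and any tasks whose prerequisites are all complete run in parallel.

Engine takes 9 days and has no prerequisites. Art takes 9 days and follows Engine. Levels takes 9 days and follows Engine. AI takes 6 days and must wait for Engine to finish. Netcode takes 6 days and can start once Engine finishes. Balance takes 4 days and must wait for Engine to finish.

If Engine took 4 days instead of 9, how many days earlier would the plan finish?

Actual critical path: Engine→Art = 9+9 = 18 ⇒ 18 days.
Since Engine is critical, the -5 change carries straight to that chain (now 13 days).
No other chain overtakes it, so the finish is 13 days.
Change in finish: 13 − 18 = -5 days.

5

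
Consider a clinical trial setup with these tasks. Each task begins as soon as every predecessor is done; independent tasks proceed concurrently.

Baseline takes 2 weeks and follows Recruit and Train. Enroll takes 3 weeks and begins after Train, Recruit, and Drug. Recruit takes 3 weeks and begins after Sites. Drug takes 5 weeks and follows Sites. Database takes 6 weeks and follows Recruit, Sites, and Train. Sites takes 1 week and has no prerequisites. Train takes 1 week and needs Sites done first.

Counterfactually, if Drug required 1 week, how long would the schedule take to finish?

Actual critical path: Sites→Recruit→Database = 1+3+6 = 10 ⇒ 10 weeks.
Drug has 1 week of float (longest path through it is 9).
The critical path is still Sites→Recruit→Database; finish is now 10 weeks.

10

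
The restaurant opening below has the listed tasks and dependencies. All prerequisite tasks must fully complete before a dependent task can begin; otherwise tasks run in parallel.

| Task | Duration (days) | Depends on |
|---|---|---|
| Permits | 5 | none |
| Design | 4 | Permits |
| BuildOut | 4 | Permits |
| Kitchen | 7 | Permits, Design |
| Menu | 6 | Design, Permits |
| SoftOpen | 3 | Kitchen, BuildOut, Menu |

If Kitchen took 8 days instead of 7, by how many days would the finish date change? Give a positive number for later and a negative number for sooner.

1

As given, the longest chain is Permits→Design→Kitchen→SoftOpen = 5+4+7+3 = 19, so the finish is 19 days.
Kitchen lies on that path, so at 8 days the path becomes 20 days.
That remains the longest chain; total 20 days.
Change in finish: 20 − 19 = +1 days.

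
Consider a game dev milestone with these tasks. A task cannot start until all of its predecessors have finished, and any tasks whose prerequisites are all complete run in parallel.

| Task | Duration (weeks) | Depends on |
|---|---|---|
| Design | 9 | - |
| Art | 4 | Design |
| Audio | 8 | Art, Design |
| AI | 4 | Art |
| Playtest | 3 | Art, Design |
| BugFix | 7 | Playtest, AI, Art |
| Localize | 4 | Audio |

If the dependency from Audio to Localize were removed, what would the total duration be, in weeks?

Before: longest chain Design→Art→Audio→Localize = 9+4+8+4 = 25, finish 25.
Without Audio→Localize, Localize's earliest start moves from 21 to 0.
After: Design→Art→AI→BugFix = 9+4+4+7 = 24 → 24 weeks.

24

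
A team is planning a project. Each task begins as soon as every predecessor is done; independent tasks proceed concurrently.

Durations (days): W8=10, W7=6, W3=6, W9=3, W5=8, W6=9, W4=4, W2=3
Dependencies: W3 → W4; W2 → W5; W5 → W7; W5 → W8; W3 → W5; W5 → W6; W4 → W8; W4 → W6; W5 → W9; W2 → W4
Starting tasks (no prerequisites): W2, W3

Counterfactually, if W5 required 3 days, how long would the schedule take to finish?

20

Critical path before the change: W3→W5→W8 = 6+8+10 = 24 giving 24 days.
W5 is on the critical path; changing it to 3 makes that path 19 days.
The binding chain switches to W3→W4→W8 = 6+4+10 = 20; finish 20 days.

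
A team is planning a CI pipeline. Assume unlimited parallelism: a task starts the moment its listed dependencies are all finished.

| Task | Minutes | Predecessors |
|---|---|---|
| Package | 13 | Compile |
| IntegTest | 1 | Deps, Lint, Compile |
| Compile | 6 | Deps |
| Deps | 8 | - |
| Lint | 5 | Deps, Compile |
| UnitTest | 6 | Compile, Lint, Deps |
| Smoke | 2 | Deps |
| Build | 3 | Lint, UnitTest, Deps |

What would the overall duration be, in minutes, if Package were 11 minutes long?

28

Baseline: Deps→Compile→Lint→UnitTest→Build = 8+6+5+6+3 = 28 → 28 minutes.
The longest path through Package is only 27 minutes, so Package has float 1.
No other chain overtakes it, so the finish is 28 minutes.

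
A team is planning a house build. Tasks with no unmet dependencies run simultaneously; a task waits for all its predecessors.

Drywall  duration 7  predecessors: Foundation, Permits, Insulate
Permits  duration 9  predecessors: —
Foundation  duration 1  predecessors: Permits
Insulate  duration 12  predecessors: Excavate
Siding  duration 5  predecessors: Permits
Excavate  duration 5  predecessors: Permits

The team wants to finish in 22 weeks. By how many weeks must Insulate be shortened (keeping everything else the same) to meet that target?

11

Current finish: 33 weeks; target: 22.
Insulate is on every critical path, so each week cut from Insulate cuts the finish by one (this holds down to a finish of 22).
Need 33 − 22 = 11 weeks off Insulate → Insulate becomes 1 week, finish becomes 22.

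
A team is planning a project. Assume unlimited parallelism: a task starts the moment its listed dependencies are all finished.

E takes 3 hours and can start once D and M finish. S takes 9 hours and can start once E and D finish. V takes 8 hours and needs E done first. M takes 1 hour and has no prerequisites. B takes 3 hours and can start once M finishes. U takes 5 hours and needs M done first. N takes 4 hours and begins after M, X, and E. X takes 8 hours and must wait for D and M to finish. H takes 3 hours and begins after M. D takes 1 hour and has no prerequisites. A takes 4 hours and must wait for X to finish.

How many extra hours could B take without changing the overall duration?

Critical path: M→X→N = 1+8+4 = 13, so the finish is 13 hours.
The longest chain containing B totals 4 hours.
Slack of B = 10 − 1 = 9 hours.

9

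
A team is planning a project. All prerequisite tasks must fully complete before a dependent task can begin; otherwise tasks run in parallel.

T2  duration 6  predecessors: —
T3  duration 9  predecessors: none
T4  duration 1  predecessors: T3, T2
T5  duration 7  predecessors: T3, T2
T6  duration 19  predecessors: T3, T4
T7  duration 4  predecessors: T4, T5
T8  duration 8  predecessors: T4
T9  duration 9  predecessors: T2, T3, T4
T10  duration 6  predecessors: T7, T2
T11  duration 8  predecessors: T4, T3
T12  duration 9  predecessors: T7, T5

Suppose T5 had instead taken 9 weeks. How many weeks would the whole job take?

Critical path before the change: T3→T5→T7→T12 = 9+7+4+9 = 29 giving 29 weeks.
T5 lies on that path, so at 9 weeks the path becomes 31 weeks.
That remains the longest chain; total 31 weeks.

31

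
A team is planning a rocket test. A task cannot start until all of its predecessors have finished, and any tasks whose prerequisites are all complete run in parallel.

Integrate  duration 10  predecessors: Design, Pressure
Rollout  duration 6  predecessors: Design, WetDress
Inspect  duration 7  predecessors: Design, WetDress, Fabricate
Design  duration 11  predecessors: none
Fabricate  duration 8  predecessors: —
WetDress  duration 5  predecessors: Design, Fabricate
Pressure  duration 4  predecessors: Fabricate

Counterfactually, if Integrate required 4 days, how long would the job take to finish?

23

Critical path before the change: Design→WetDress→Inspect = 11+5+7 = 23 giving 23 days.
Integrate has 1 day of float (longest path through it is 22).
The critical path is still Design→WetDress→Inspect; finish is now 23 days.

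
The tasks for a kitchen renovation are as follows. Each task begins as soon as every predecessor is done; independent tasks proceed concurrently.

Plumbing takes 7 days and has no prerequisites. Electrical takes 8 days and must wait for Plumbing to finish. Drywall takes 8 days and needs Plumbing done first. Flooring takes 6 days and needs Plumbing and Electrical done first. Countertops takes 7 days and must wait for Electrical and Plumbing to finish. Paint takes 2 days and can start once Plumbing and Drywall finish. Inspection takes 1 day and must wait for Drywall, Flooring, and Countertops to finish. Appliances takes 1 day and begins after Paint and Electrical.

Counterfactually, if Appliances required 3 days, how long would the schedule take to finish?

23

The binding path is Plumbing→Electrical→Countertops→Inspection = 7+8+7+1 = 23; finish at 23 days.
Appliances has 5 days of float (longest path through it is 18).
No other chain overtakes it, so the finish is 23 days.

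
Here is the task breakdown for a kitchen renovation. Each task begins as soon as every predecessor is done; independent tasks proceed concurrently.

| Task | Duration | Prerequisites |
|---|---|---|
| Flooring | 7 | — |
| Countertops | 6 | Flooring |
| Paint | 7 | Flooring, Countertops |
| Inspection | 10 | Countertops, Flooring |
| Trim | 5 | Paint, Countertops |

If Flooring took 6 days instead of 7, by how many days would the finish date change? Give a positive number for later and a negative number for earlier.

Actual critical path: Flooring→Countertops→Paint→Trim = 7+6+7+5 = 25 ⇒ 25 days.
Flooring lies on that path, so at 6 days the path becomes 24 days.
No other chain overtakes it, so the finish is 24 days.
Change in finish: 24 − 25 = -1 days.

-1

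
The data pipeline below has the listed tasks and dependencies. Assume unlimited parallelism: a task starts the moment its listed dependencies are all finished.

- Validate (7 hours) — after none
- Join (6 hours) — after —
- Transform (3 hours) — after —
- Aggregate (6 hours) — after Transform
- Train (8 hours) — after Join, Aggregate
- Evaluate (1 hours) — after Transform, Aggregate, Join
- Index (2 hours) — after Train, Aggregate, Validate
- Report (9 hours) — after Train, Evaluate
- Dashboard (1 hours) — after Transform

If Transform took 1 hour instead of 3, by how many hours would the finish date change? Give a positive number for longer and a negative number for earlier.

-2

Critical path before the change: Transform→Aggregate→Train→Report = 3+6+8+9 = 26 giving 26 hours.
Since Transform is critical, the -2 change carries straight to that chain (now 24 hours).
The critical path is still Transform→Aggregate→Train→Report; finish is now 24 hours.
Change in finish: 24 − 26 = -2 hours.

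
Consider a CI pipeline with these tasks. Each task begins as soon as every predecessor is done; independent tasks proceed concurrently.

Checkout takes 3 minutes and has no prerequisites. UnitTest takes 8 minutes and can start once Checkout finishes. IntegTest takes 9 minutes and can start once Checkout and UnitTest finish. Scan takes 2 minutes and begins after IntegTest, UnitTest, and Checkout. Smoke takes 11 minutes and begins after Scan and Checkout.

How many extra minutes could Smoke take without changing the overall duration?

The longest chain is Checkout→UnitTest→IntegTest→Scan→Smoke = 3+8+9+2+11 = 33; overall finish 33 minutes.
Longest path through Smoke: 33 minutes (earliest finish 33, latest finish 33).
So Smoke can slip 33 − 33 = 0 minutes.

0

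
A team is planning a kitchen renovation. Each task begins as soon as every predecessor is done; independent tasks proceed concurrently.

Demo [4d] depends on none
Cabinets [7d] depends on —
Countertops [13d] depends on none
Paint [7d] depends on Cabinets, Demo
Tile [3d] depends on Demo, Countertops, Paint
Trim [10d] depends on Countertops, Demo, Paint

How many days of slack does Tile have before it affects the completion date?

7

Cabinets→Paint→Trim = 7+7+10 = 24 sets the makespan at 24 days.
The longest chain containing Tile totals 17 days.
So Tile can slip 24 − 17 = 7 days.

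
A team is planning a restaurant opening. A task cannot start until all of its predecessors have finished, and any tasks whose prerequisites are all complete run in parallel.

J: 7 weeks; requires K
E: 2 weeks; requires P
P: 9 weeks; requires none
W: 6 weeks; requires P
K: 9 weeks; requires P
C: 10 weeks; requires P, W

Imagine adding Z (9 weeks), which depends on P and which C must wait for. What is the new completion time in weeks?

Originally the plan takes 25 weeks.
With Z inserted, C now waits for max(P, W, Z).
New critical path: P→Z→C = 9+9+10 = 28 ⇒ 28 weeks.

28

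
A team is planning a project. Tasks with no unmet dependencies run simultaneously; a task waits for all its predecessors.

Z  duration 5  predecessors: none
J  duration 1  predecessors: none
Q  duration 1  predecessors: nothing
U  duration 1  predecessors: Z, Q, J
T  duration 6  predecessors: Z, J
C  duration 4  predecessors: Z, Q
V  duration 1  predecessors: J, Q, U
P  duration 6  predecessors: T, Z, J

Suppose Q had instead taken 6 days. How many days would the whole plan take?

As given, the longest chain is Z→T→P = 5+6+6 = 17, so the finish is 17 days.
Q is off the critical path — its longest chain is 5 days, giving 12 of slack.
That remains the longest chain; total 17 days.

17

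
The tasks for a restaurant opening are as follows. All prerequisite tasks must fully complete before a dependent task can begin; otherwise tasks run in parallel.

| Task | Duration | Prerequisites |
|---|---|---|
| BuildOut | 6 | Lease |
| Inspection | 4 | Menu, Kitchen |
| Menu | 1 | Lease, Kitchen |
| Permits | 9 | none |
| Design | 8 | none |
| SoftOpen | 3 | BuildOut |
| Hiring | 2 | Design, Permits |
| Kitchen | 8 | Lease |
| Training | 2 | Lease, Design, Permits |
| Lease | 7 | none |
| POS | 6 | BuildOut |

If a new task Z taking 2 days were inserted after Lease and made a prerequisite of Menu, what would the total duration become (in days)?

Originally the restaurant opening takes 20 days.
With Z inserted, Menu now waits for max(Lease, Kitchen, Z).
New critical path: Lease→Kitchen→Menu→Inspection = 7+8+1+4 = 20 ⇒ 20 days.

20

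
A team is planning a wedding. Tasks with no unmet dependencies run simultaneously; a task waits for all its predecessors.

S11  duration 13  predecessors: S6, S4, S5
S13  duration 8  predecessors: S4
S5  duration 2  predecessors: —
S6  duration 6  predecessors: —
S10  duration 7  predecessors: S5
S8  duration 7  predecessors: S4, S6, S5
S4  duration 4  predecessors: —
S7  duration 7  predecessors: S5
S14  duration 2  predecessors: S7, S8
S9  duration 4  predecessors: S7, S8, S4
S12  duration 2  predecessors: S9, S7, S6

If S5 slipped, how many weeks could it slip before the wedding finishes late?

The longest chain is S6→S8→S9→S12 = 6+7+4+2 = 19; overall finish 19 weeks.
Longest path through S5: 15 weeks (earliest finish 2, latest finish 6).
Slack of S5 = 4 − 0 = 4 weeks.

4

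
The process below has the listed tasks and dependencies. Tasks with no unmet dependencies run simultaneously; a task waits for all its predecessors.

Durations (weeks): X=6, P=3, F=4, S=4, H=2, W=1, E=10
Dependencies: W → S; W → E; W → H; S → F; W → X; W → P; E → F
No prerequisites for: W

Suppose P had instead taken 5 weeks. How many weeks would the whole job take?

15

The binding path is W→E→F = 1+10+4 = 15; finish at 15 weeks.
P is off the critical path — its longest chain is 4 weeks, giving 11 of slack.
The critical path is still W→E→F; finish is now 15 weeks.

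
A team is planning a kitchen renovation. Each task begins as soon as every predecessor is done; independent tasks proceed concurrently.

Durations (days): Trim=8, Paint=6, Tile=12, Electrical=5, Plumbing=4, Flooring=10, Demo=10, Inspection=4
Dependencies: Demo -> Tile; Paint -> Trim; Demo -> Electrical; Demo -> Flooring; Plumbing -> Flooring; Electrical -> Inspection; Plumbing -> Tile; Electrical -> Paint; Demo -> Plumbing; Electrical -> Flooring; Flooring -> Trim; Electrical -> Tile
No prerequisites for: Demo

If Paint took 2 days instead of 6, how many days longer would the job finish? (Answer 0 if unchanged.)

0

Critical path before the change: Demo→Electrical→Flooring→Trim = 10+5+10+8 = 33 giving 33 days.
Paint has 4 days of float (longest path through it is 29).
The critical path is still Demo→Electrical→Flooring→Trim; finish is now 33 days.
Change in finish: 33 − 33 = +0 days.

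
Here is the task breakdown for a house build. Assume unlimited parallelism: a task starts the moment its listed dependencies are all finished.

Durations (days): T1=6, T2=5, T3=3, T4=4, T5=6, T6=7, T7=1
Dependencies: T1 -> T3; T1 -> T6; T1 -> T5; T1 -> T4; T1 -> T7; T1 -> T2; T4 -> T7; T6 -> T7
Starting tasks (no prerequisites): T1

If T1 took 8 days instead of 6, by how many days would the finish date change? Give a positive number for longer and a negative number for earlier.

2

As given, the longest chain is T1→T6→T7 = 6+7+1 = 14, so the finish is 14 days.
T1 lies on that path, so at 8 days the path becomes 16 days.
The critical path is still T1→T6→T7; finish is now 16 days.
Change in finish: 16 − 14 = +2 days.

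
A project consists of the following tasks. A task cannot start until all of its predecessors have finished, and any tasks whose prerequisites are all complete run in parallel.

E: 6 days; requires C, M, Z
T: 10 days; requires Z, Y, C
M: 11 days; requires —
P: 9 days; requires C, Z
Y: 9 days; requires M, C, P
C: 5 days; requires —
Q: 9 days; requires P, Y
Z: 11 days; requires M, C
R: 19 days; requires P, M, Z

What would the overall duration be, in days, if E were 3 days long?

50

Actual critical path: M→Z→P→Y→T = 11+11+9+9+10 = 50 ⇒ 50 days.
E is off the critical path — its longest chain is 28 days, giving 22 of slack.
The critical path is still M→Z→P→Y→T; finish is now 50 days.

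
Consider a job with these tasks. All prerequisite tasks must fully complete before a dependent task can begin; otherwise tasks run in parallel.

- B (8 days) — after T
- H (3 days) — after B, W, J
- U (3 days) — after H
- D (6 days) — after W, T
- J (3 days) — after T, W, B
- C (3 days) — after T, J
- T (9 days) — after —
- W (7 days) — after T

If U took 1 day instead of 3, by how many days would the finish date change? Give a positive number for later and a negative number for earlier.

-2

Critical path before the change: T→B→J→H→U = 9+8+3+3+3 = 26 giving 26 days.
U is on the critical path; changing it to 1 makes that path 24 days.
That remains the longest chain; total 24 days.
Change in finish: 24 − 26 = -2 days.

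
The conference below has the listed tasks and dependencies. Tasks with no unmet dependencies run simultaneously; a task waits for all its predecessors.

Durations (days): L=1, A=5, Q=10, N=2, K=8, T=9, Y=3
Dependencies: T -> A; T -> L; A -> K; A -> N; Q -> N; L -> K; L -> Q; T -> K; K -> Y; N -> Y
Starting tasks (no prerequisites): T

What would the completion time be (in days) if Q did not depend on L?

Before: longest chain T→L→Q→N→Y = 9+1+10+2+3 = 25, finish 25.
Without L→Q, Q's earliest start moves from 10 to 0.
The longest chain is now T→A→K→Y = 9+5+8+3 = 25, so the plan takes 25 days.

25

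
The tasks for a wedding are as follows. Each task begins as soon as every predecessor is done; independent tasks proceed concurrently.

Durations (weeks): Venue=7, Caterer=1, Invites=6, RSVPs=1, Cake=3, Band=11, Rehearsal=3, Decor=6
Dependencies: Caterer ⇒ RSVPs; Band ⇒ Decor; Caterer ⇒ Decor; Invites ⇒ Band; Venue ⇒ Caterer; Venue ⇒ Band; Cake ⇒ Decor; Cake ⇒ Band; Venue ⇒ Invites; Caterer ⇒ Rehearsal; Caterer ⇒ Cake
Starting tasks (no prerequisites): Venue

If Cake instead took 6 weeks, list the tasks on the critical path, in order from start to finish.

Venue, Caterer, Cake, Band, Decor

Actual critical path: Venue→Invites→Band→Decor = 7+6+11+6 = 30 ⇒ 30 weeks.
The longest path through Cake is only 28 weeks, so Cake has float 2.
Now Venue→Caterer→Cake→Band→Decor = 7+1+6+11+6 = 31 is longest, so the finish becomes 31 weeks.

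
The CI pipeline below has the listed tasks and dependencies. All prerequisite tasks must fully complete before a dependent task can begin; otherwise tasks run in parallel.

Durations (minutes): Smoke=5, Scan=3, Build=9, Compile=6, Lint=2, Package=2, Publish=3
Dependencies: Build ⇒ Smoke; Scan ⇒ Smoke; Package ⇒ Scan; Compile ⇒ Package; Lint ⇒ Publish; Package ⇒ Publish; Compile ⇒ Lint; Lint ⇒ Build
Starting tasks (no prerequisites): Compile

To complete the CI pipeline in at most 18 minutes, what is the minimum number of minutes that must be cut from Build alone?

4

Current finish: 22 minutes; target: 18.
Build is on every critical path, so each minute cut from Build cuts the finish by one (this holds down to a finish of 16).
Need 22 − 18 = 4 minutes off Build → Build becomes 5 minutes, finish becomes 18.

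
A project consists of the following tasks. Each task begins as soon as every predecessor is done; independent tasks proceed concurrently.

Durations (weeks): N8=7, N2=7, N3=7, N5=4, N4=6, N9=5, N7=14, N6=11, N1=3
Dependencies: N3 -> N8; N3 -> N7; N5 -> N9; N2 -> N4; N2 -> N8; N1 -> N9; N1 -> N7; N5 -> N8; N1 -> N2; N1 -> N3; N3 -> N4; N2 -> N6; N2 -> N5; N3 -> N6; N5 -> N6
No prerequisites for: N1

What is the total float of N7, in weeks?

N1→N2→N5→N6 = 3+7+4+11 = 25 sets the makespan at 25 weeks.
N7 finishes as early as 24 and must finish by 25.
Float = 25 − 24 = 1.

1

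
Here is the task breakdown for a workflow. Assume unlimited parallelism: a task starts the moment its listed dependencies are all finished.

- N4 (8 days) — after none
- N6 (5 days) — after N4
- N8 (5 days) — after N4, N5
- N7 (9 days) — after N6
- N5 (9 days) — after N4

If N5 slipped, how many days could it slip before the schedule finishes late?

Critical path: N4→N5→N8 = 8+9+5 = 22, so the finish is 22 days.
N5 finishes as early as 17 and must finish by 17.
So N5 can slip 17 − 17 = 0 days.

0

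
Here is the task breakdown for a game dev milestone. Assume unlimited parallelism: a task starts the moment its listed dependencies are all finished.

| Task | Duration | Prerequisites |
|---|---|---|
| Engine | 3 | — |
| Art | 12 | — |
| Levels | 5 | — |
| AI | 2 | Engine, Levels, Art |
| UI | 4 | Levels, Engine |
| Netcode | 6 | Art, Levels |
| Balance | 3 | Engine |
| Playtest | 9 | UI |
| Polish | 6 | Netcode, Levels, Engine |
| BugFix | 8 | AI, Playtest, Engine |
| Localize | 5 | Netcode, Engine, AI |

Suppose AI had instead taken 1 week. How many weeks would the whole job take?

As given, the longest chain is Levels→UI→Playtest→BugFix = 5+4+9+8 = 26, so the finish is 26 weeks.
AI is off the critical path — its longest chain is 22 weeks, giving 4 of slack.
No other chain overtakes it, so the finish is 26 weeks.

26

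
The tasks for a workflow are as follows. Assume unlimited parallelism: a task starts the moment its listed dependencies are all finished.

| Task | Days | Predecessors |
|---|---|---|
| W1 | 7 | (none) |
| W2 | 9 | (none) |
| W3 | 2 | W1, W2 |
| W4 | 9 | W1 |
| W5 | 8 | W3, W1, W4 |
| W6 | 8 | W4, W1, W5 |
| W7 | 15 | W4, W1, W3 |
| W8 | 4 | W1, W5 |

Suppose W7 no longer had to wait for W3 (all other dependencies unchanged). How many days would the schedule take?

Original critical path: W1→W4→W5→W6 = 7+9+8+8 = 32 ⇒ 32 days.
Dropping W3→W7 doesn't change W7's earliest start (16); another predecessor still binds.
New critical path: W1→W4→W5→W6 = 7+9+8+8 = 32 ⇒ 32 days.

32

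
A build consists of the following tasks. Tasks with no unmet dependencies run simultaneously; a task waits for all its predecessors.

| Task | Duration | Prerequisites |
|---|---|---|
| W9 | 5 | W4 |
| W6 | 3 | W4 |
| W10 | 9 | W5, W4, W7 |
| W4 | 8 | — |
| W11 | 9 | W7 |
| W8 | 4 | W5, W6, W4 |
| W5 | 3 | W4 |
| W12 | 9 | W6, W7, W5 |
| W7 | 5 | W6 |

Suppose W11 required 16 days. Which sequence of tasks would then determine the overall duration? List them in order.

W4, W6, W7, W11

As given, the longest chain is W4→W6→W7→W11 = 8+3+5+9 = 25, so the finish is 25 days.
W11 lies on that path, so at 16 days the path becomes 32 days.
That remains the longest chain; total 32 days.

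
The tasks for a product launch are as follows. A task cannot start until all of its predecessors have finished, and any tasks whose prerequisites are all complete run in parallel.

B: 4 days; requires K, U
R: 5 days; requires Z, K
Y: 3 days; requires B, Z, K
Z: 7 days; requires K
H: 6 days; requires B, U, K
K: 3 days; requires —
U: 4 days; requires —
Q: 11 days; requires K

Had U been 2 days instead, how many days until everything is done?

Actual critical path: K→Z→R = 3+7+5 = 15 ⇒ 15 days.
U has 1 day of float (longest path through it is 14).
No other chain overtakes it, so the finish is 15 days.

15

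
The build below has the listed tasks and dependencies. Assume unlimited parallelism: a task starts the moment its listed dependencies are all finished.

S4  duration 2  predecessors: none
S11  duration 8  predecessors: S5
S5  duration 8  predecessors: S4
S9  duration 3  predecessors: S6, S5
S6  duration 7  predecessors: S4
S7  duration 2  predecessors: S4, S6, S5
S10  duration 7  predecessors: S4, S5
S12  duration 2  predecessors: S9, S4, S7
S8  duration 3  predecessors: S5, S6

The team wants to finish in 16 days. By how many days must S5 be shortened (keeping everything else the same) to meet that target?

2

Current finish: 18 days; target: 16.
S5 is on every critical path, so each day cut from S5 cuts the finish by one (this holds down to a finish of 14).
Need 18 − 16 = 2 days off S5 → S5 becomes 6 days, finish becomes 16.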